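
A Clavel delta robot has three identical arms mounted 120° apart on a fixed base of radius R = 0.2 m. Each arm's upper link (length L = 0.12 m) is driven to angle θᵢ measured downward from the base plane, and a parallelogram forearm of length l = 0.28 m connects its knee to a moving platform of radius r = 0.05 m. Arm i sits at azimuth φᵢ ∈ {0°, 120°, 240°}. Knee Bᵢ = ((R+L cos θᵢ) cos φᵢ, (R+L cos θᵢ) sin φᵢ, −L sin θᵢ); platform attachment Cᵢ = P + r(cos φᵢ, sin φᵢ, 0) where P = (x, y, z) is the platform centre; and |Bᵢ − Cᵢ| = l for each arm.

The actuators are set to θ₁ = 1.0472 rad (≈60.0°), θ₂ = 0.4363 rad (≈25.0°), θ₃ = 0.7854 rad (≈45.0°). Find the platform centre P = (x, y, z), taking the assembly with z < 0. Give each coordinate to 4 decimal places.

(-0.0403, 0.0254, -0.2267)

φ1=0.0°: virtual centre (0.2100, 0.0000, -0.1039), radius l
arm 2 at φ=120.0°: e+L cos θ2 = 0.2588;  O2 = (-0.1294, 0.2241, -0.0507)
arm 3 at φ=240.0°: e+L cos θ3 = 0.2349;  O3 = (-0.1174, -0.2034, -0.0849)
subtract pairs → two planes through P
plane₁₂: -0.6788x+0.4482y+0.1064z = 0.0146
Cramer: x(z) = -0.0163+0.1060z;  y(z) = 0.0079-0.0769z
into |P−O₁|² = l²: 1.0172z² + 0.1586z + -0.0163 = 0;  Δ = 0.0916;  z = -0.2267 or 0.0708 → z<0 root = -0.2267
x = -0.0403, y = 0.0254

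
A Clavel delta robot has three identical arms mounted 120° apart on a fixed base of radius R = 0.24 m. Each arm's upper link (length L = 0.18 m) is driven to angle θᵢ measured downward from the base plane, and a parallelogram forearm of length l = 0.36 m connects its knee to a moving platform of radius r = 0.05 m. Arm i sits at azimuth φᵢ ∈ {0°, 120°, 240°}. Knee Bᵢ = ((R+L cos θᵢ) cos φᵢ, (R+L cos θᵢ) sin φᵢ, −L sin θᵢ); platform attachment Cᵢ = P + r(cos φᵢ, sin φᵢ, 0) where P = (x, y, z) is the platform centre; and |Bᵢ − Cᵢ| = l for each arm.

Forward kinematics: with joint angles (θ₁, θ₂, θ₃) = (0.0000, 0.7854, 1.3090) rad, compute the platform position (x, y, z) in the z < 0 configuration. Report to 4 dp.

arm 1 at φ=0.0°: (R−r)+L cos θ1 = 0.3700;  S1 = (0.3700, 0.0000, 0.0000)
arm 2 at φ=120.0°: (R−r)+L cos θ2 = 0.3173;  S2 = (-0.1586, 0.2748, -0.1273)
S3 = (0.2366·cos240.0°, 0.2366·sin240.0°, -0.1739) = (-0.1183, -0.2049, -0.1739)
|S₂|²−|S₁|² = -0.0200;  |S₃|²−|S₁|² = -0.0507
linear system: -1.0573x+0.5495y = -0.0200−-0.2546z; -0.9766x+-0.4098y = -0.0507−-0.3477z
Cramer: x(z) = 0.0372-0.3046z;  y(z) = 0.0351-0.1227z
into |P−S₁|² = l²: 1.1078z² + 0.1941z + -0.0176 = 0;  Δ = 0.1157;  z = -0.2411 or 0.0659 → z<0 root = -0.2411
x = 0.1106, y = 0.0647

(0.1106, 0.0647, -0.2411)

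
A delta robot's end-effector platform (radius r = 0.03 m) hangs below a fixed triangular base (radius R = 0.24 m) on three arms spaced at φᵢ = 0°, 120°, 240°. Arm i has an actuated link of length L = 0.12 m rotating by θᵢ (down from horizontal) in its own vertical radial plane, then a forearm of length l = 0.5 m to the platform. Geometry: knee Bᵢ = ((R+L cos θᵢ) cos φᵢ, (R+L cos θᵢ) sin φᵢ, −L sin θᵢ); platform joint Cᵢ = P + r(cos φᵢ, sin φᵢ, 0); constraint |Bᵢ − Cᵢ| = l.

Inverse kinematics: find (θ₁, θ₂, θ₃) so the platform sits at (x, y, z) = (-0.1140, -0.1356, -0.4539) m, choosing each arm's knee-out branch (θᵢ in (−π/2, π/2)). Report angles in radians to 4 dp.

rotate P by −φ1: (-0.1140, -0.1356, -0.4539)
  A cos θ + B sin θ = C:  0.3240·cos θ + -0.4539·sin θ = -0.3908
  √(A²+B²)=0.5577;  θ1 = -0.9509+2.3472 ≈ 1.3964
arm 2 (φ=120.0°): x'=-0.0604, y'=0.1665
  A=0.2704, B=-0.4539, C=(l²−L²−A²−y'²−z²)/(2L)=-0.2970
  γ=atan2(-0.4539,0.2704)=-1.0335;  ψ=arccos(-0.5622)=2.1678;  θ2=γ+ψ≈1.1344
φ3=240.0° → target in arm frame (0.1744, -0.0309)
  A cos θ + B sin θ = C:  0.0356·cos θ + -0.4539·sin θ = 0.1140
  γ=atan2(-0.4539,0.0356)=-1.4926;  ψ=arccos(0.2503)=1.3178;  θ3=γ+ψ≈-0.1748

θ₁ = 1.3964, θ₂ = 1.1344, θ₃ = -0.1748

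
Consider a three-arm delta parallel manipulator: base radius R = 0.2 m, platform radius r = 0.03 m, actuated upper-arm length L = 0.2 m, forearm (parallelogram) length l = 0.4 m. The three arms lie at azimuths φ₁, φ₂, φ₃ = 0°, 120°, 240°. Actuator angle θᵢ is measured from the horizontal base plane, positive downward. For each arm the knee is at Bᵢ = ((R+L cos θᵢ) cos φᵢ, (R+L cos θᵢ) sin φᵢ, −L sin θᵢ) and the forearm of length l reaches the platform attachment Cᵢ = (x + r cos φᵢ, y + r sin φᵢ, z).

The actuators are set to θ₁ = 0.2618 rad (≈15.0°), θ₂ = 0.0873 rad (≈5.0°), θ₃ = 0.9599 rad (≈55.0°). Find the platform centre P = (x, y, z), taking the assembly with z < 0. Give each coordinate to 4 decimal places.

arm 1 at φ=0.0°: ρ1 = 0.3632;  O1 = (0.3632, 0.0000, -0.0518)
O2 = (0.3692·cos120.0°, 0.3692·sin120.0°, -0.0174) = (-0.1846, 0.3198, -0.0174)
φ3=240.0°: virtual centre (-0.1424, -0.2466, -0.1638), radius l
subtract pairs → two planes through P
linear system: -1.0956x+0.6395y = 0.0021−0.0687z; -1.0111x+-0.4932y = -0.0267−-0.2241z
det = 1.1869;  x = 0.0135+-0.0922z,  y = 0.0264+-0.2654z
quadratic in z: (1.0789)z²+(0.1540)z+(-0.0344)=0, √Δ=0.4147 → z ∈ {-0.2636, 0.1208}; z = -0.2636 (taking z<0)
x = 0.0378, y = 0.0963

(0.0378, 0.0963, -0.2636)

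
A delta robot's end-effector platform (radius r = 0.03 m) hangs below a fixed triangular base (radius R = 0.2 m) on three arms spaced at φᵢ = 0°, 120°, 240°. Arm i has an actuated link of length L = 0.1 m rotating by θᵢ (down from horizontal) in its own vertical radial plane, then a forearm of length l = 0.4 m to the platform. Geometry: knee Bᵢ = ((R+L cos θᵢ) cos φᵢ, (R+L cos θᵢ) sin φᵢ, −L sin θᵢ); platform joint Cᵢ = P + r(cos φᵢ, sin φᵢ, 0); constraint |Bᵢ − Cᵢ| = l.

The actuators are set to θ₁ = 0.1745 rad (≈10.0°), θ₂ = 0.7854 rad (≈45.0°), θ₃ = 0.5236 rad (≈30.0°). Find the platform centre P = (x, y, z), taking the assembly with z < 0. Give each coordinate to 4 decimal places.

(0.0473, -0.0240, -0.3498)

arm 1 at φ=0.0°: e+L cos θ1 = 0.2685;  O1 = (0.2685, 0.0000, -0.0174)
O2 = (0.2407·cos120.0°, 0.2407·sin120.0°, -0.0707) = (-0.1204, 0.2085, -0.0707)
arm 3 at φ=240.0°: e+L cos θ3 = 0.2566;  O3 = (-0.1283, -0.2222, -0.0500)
|O₂|²−|O₁|² = -0.0094;  |O₃|²−|O₁|² = -0.0040
linear system: -0.7777x+0.4169y = -0.0094−-0.1067z; -0.7936x+-0.4444y = -0.0040−-0.0653z
det = 0.6765;  x = 0.0087+-0.1103z,  y = -0.0064+0.0501z
quadratic in z: (1.0147)z²+(0.0914)z+(-0.0922)=0, √Δ=0.6184 → z ∈ {-0.3498, 0.2597}; z = -0.3498 (taking z<0)
x = 0.0473, y = -0.0240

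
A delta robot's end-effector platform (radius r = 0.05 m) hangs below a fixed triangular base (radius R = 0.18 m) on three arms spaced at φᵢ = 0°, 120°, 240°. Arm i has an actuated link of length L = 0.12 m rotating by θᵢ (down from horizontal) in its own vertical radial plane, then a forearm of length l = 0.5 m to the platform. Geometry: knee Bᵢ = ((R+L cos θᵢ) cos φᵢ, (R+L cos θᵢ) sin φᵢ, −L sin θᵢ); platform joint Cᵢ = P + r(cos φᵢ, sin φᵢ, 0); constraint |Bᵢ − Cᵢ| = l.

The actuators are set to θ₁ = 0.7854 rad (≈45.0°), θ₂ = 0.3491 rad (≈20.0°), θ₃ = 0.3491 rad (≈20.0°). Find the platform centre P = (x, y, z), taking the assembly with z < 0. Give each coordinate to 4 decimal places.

S1 = (0.2149·cos0.0°, 0.2149·sin0.0°, -0.0849) = (0.2149, 0.0000, -0.0849)
S2 = (0.2428·cos120.0°, 0.2428·sin120.0°, -0.0410) = (-0.1214, 0.2102, -0.0410)
arm 3 at φ=240.0°: (R−r)+L cos θ3 = 0.2428;  S3 = (-0.1214, -0.2102, -0.0410)
eliminate P² terms by subtracting sphere 1 from 2 and 3
linear system: -0.6725x+0.4205y = 0.0073−0.0876z; -0.6725x+-0.4205y = 0.0073−0.0876z
Cramer: x(z) = -0.0108+0.1303z;  y(z) = 0.0000-0.0000z
sphere 1 gives Az²+Bz+C=0 with A=1.0170, B=0.1109, C=-0.1919;  B²−4AC=0.7929;  roots -0.4923, 0.3833;  negative root z = -0.4923
x = -0.0749, y = 0.0000

(-0.0749, 0.0000, -0.4923)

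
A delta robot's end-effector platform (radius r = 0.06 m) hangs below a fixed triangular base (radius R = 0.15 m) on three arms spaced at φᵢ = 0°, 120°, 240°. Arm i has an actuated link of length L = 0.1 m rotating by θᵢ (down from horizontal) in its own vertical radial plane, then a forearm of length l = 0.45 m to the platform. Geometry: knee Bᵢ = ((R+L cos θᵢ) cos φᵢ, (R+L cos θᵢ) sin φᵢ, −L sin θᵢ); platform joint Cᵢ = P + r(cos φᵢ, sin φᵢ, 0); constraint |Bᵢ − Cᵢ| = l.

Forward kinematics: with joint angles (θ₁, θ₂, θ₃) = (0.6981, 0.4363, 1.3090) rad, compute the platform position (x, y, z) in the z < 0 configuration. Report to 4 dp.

φ1=0.0°: virtual centre (0.1666, 0.0000, -0.0643), radius l
φ2=120.0°: virtual centre (-0.0903, 0.1564, -0.0423), radius l
φ3=240.0°: virtual centre (-0.0579, -0.1004, -0.0966), radius l
eliminate P² terms by subtracting sphere 1 from 2 and 3
plane₁₂: -0.5138x+0.3129y+0.0440z = 0.0025
Cramer: x(z) = 0.0096-0.0467z;  y(z) = 0.0239-0.2175z
quadratic in z: (1.0495)z²+(0.1328)z+(-0.1732)=0, √Δ=0.8629 → z ∈ {-0.4744, 0.3478}; z = -0.4744 (taking z<0)
x = 0.0318, y = 0.1271

(0.0318, 0.1271, -0.4744)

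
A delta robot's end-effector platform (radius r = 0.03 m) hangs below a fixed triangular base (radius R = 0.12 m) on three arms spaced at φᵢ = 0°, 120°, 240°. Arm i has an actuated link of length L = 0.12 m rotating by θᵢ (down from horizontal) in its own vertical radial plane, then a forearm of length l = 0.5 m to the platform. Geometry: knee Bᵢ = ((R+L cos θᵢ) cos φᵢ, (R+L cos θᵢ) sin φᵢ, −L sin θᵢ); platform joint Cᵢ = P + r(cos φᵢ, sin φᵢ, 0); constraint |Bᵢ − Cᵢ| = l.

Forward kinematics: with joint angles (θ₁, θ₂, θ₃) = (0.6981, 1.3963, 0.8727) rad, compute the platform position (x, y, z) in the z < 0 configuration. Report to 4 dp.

arm 1 at φ=0.0°: ρ1 = 0.1819;  O1 = (0.1819, 0.0000, -0.0771)
O2 = (0.1108·cos120.0°, 0.1108·sin120.0°, -0.1182) = (-0.0554, 0.0960, -0.1182)
arm 3 at φ=240.0°: ρ3 = 0.1671;  O3 = (-0.0836, -0.1447, -0.0919)
|O₂|²−|O₁|² = -0.0128;  |O₃|²−|O₁|² = -0.0027
linear system: -0.4747x+0.1920y = -0.0128−-0.0821z; -0.5310x+-0.2895y = -0.0027−-0.0296z
Cramer: x(z) = 0.0176-0.1230z;  y(z) = -0.0231+0.1234z
quadratic in z: (1.0304)z²+(0.1890)z+(-0.2165)=0, √Δ=0.9634 → z ∈ {-0.5592, 0.3758}; z = -0.5592 (taking z<0)
x = 0.0864, y = -0.0921

(0.0864, -0.0921, -0.5592)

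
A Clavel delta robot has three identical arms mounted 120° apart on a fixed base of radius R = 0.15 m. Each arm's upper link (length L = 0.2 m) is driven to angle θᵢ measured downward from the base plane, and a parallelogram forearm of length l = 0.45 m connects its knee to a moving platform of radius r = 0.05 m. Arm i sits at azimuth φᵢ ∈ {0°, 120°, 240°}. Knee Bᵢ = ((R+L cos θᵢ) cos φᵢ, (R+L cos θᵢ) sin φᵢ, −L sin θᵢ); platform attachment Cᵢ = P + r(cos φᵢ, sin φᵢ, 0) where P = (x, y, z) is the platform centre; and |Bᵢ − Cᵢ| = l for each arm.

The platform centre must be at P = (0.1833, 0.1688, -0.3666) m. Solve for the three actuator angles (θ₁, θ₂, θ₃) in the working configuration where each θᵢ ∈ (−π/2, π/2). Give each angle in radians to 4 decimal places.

θ₁ = -0.1747, θ₂ = 0.3492, θ₃ = 1.2216

φ1=0.0° → target in arm frame (0.1833, 0.1688)
  A cos θ + B sin θ = C:  -0.0833·cos θ + -0.3666·sin θ = -0.0183
  γ=atan2(-0.3666,-0.0833)=-1.7942;  ψ=arccos(-0.0487)=1.6195;  θ1=γ+ψ≈-0.1747
arm 2 (φ=120.0°): x'=0.0545, y'=-0.2431
  A cos θ + B sin θ = C:  0.0455·cos θ + -0.3666·sin θ = -0.0827
  √(A²+B²)=0.3694;  θ2 = -1.4474+1.7966 ≈ 0.3492
φ3=240.0° → target in arm frame (-0.2378, 0.0743)
  e−x'=0.3378;  (l²−L²−(e−x')²−y'²−z²)/2L = -0.2289
  √(A²+B²)=0.4985;  θ3 = -0.8262+2.0478 ≈ 1.2216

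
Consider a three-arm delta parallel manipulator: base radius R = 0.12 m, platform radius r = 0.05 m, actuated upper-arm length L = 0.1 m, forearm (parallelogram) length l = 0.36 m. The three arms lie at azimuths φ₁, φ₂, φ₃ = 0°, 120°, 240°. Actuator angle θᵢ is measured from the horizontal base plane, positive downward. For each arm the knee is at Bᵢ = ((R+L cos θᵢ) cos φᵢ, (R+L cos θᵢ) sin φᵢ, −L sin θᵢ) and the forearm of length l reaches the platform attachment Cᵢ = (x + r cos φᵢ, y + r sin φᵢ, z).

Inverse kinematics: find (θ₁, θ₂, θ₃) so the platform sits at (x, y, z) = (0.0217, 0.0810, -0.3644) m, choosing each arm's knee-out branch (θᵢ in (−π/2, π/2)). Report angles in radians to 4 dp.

arm 1 (φ=0.0°): x'=0.0217, y'=0.0810
  e−x'=0.0483;  (l²−L²−(e−x')²−y'²−z²)/2L = -0.1104
  γ=atan2(-0.3644,0.0483)=-1.4390;  ψ=arccos(-0.3004)=1.8759;  θ1=γ+ψ≈0.4368
φ2=120.0° → target in arm frame (0.0593, -0.0593)
  A cos θ + B sin θ = C:  0.0107·cos θ + -0.3644·sin θ = -0.0841
  γ=atan2(-0.3644,0.0107)=-1.5414;  ψ=arccos(-0.2307)=1.8035;  θ2=γ+ψ≈0.2621
rotate P by −φ3: (-0.0810, -0.0217, -0.3644)
  A=0.1510, B=-0.3644, C=(l²−L²−A²−y'²−z²)/(2L)=-0.1823
  √(A²+B²)=0.3944;  θ3 = -1.1780+2.0512 ≈ 0.8733

θ₁ = 0.4368, θ₂ = 0.2621, θ₃ = 0.8733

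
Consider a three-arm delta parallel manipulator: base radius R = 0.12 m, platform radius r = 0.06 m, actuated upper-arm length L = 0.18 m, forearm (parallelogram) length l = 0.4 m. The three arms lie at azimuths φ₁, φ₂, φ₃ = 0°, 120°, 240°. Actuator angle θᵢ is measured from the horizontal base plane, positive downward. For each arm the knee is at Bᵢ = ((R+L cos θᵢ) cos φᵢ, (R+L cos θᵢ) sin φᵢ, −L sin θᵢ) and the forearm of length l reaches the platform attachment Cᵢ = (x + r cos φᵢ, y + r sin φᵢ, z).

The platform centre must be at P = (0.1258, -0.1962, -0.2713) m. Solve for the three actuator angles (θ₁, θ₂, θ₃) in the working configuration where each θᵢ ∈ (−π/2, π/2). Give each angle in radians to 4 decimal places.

rotate P by −φ1: (0.1258, -0.1962, -0.2713)
  A=-0.0658, B=-0.2713, C=(l²−L²−A²−y'²−z²)/(2L)=0.0310
  √(A²+B²)=0.2792;  θ1 = -1.8087+1.4594 ≈ -0.3493
rotate P by −φ2: (-0.2328, -0.0108, -0.2713)
  A=0.2928, B=-0.2713, C=(l²−L²−A²−y'²−z²)/(2L)=-0.0885
  √(A²+B²)=0.3992;  θ2 = -0.7473+1.7944 ≈ 1.0471
arm 3 (φ=240.0°): x'=0.1070, y'=0.2070
  A cos θ + B sin θ = C:  -0.0470·cos θ + -0.2713·sin θ = 0.0248
  √(A²+B²)=0.2753;  θ3 = -1.7424+1.4807 ≈ -0.2617

θ₁ = -0.3493, θ₂ = 1.0471, θ₃ = -0.2617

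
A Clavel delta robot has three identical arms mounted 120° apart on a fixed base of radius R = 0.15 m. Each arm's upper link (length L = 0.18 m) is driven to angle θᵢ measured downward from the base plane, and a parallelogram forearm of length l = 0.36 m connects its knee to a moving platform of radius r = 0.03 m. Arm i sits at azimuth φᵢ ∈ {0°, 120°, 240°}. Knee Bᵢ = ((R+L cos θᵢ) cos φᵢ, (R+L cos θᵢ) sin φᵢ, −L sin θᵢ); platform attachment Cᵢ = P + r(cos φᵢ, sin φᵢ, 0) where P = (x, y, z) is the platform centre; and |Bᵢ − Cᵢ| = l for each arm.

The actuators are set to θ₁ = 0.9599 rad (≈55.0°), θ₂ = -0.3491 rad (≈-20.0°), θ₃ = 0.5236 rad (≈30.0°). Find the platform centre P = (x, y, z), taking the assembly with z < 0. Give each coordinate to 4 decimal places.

O1 = (0.2232·cos0.0°, 0.2232·sin0.0°, -0.1474) = (0.2232, 0.0000, -0.1474)
φ2=120.0°: virtual centre (-0.1446, 0.2504, 0.0616), radius l
φ3=240.0°: virtual centre (-0.1379, -0.2389, -0.0900), radius l
eliminate P² terms by subtracting sphere 1 from 2 and 3
linear system: -0.7356x+0.5008y = 0.0158−0.4180z; -0.7224x+-0.4778y = 0.0126−0.1149z
det = 0.7133;  x = -0.0195+0.3607z,  y = 0.0030+-0.3049z
sphere 1 gives Az²+Bz+C=0 with A=1.2230, B=0.1180, C=-0.0489;  B²−4AC=0.2534;  roots -0.2540, 0.1575;  negative root z = -0.2540
x = -0.1111, y = 0.0804

(-0.1111, 0.0804, -0.2540)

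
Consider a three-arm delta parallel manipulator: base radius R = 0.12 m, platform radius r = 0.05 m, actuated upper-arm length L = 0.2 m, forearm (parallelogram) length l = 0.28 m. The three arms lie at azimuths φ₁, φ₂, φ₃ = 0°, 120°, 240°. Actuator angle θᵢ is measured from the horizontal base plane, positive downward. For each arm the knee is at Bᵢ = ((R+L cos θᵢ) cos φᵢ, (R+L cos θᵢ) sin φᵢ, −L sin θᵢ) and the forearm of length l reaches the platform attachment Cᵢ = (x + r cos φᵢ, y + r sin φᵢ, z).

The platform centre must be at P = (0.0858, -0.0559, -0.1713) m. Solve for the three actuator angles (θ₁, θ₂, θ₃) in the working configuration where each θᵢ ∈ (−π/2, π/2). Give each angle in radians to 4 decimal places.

φ1=0.0° → target in arm frame (0.0858, -0.0559)
  A=-0.0158, B=-0.1713, C=(l²−L²−A²−y'²−z²)/(2L)=0.0142
  γ=atan2(-0.1713,-0.0158)=-1.6628;  ψ=arccos(0.0826)=1.4881;  θ1=γ+ψ≈-0.1746
arm 2 (φ=120.0°): x'=-0.0913, y'=-0.0464
  e−x'=0.1613;  (l²−L²−(e−x')²−y'²−z²)/2L = -0.0478
  √(A²+B²)=0.2353;  θ2 = -0.8154+1.7753 ≈ 0.9599
rotate P by −φ3: (0.0055, 0.1023, -0.1713)
  e−x'=0.0645;  (l²−L²−(e−x')²−y'²−z²)/2L = -0.0139
  √(A²+B²)=0.1830;  θ3 = -1.2107+1.6468 ≈ 0.4361

θ₁ = -0.1746, θ₂ = 0.9599, θ₃ = 0.4361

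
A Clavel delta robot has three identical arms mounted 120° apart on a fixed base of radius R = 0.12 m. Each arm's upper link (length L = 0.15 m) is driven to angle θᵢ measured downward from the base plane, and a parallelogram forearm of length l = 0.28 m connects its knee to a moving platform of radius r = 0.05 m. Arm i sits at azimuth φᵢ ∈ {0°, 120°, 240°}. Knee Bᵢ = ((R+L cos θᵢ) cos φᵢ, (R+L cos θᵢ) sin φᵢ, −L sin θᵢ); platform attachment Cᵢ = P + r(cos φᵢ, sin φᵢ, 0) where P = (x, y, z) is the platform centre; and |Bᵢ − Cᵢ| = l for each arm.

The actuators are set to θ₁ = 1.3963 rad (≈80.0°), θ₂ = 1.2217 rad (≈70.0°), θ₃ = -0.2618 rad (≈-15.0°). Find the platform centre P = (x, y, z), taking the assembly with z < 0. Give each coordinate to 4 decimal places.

(-0.1222, -0.1501, -0.2385)

φ1=0.0°: virtual centre (0.0960, 0.0000, -0.1477), radius l
arm 2 at φ=120.0°: ρ2 = 0.1213;  centre 2 = (-0.0607, 0.1051, -0.1410)
φ3=240.0°: virtual centre (-0.1074, -0.1861, 0.0388), radius l
eliminate P² terms by subtracting sphere 1 from 2 and 3
linear system: -0.3134x+0.2101y = 0.0035−0.0135z; -0.4070x+-0.3722y = 0.0166−0.3731z
Cramer: x(z) = -0.0238+0.4127z;  y(z) = -0.0187+0.5511z
sphere 1 gives Az²+Bz+C=0 with A=1.4741, B=0.1759, C=-0.0419;  B²−4AC=0.2778;  roots -0.2385, 0.1191;  negative root z = -0.2385
x = -0.1222, y = -0.1501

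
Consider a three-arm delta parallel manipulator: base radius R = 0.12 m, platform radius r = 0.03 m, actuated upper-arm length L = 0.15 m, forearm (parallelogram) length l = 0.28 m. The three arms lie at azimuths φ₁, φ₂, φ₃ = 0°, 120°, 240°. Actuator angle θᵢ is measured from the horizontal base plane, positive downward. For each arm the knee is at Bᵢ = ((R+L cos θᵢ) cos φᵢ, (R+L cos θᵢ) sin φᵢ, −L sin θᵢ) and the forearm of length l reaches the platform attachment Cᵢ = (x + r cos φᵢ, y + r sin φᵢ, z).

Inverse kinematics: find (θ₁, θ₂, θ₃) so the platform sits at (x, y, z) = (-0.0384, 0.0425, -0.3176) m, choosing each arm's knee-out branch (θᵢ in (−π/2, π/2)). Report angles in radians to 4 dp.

arm 1 (φ=0.0°): x'=-0.0384, y'=0.0425
  A=0.1284, B=-0.3176, C=(l²−L²−A²−y'²−z²)/(2L)=-0.2109
  √(A²+B²)=0.3426;  θ1 = -1.1866+2.2339 ≈ 1.0473
arm 2 (φ=120.0°): x'=0.0560, y'=0.0120
  e−x'=0.0340;  (l²−L²−(e−x')²−y'²−z²)/2L = -0.1542
  √(A²+B²)=0.3194;  θ2 = -1.4642+2.0747 ≈ 0.6105
φ3=240.0° → target in arm frame (-0.0176, -0.0545)
  e−x'=0.1076;  (l²−L²−(e−x')²−y'²−z²)/2L = -0.1984
  γ=atan2(-0.3176,0.1076)=-1.2441;  ψ=arccos(-0.5916)=2.2039;  θ3=γ+ψ≈0.9598

θ₁ = 1.0473, θ₂ = 0.6105, θ₃ = 0.9598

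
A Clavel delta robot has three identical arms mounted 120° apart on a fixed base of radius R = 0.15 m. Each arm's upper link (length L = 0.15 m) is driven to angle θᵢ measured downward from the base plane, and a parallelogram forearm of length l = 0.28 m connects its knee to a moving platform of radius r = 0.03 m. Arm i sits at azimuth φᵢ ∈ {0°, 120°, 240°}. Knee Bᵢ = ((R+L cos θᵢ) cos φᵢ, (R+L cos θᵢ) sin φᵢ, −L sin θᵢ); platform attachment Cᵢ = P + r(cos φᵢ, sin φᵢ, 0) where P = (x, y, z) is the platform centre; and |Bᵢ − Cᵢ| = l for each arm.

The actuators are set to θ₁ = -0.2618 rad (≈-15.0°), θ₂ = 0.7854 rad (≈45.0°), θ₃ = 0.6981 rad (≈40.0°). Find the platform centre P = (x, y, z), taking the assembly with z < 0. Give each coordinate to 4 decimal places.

(0.0710, -0.0074, -0.1631)

φ1=0.0°: virtual centre (0.2649, 0.0000, 0.0388), radius l
O2 = (0.2261·cos120.0°, 0.2261·sin120.0°, -0.1061) = (-0.1130, 0.1958, -0.1061)
O3 = (0.2349·cos240.0°, 0.2349·sin240.0°, -0.0964) = (-0.1175, -0.2034, -0.0964)
|O₂|²−|O₁|² = -0.0093;  |O₃|²−|O₁|² = -0.0072
linear system: -0.7558x+0.3916y = -0.0093−-0.2898z; -0.7647x+-0.4069y = -0.0072−-0.2705z
det = 0.6070;  x = 0.0109+-0.3687z,  y = -0.0028+0.0283z
sphere 1 gives Az²+Bz+C=0 with A=1.1368, B=0.1095, C=-0.0124;  B²−4AC=0.0682;  roots -0.1631, 0.0667;  negative root z = -0.1631
x = 0.0710, y = -0.0074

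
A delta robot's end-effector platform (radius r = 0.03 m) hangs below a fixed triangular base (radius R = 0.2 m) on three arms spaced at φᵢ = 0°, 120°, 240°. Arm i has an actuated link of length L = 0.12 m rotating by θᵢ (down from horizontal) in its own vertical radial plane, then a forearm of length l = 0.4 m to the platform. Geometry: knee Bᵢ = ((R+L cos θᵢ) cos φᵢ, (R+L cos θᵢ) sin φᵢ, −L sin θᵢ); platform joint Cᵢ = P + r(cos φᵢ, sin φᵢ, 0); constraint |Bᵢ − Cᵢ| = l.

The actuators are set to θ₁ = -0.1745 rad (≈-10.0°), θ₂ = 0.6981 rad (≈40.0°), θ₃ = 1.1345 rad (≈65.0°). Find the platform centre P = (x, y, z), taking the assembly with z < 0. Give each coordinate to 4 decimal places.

(0.1153, 0.0479, -0.3367)

φ1=0.0°: virtual centre (0.2882, 0.0000, 0.0208), radius l
φ2=120.0°: virtual centre (-0.1310, 0.2268, -0.0771), radius l
O3 = (0.2207·cos240.0°, 0.2207·sin240.0°, -0.1088) = (-0.1104, -0.1911, -0.1088)
subtract pairs → two planes through P
[-0.8383 0.4537 -0.1959]·P = -0.0089;  [-0.7971 -0.3823 -0.2592]·P = -0.0229
Cramer: x(z) = 0.0203-0.2822z;  y(z) = 0.0178-0.0896z
sphere 1 gives Az²+Bz+C=0 with A=1.0877, B=0.1064, C=-0.0875;  B²−4AC=0.3919;  roots -0.3367, 0.2389;  negative root z = -0.3367
x = 0.1153, y = 0.0479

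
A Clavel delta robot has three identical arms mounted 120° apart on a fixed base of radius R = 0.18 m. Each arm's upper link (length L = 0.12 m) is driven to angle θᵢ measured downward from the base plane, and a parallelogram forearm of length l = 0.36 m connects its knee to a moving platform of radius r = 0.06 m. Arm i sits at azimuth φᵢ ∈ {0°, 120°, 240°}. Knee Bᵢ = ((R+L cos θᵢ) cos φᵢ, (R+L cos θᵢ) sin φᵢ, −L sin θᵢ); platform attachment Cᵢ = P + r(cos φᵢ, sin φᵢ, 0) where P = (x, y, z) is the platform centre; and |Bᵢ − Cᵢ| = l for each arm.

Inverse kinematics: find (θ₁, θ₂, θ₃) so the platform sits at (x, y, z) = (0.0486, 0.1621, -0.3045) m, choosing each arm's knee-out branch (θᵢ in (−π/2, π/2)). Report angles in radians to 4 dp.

arm 1 (φ=0.0°): x'=0.0486, y'=0.1621
  A=0.0714, B=-0.3045, C=(l²−L²−A²−y'²−z²)/(2L)=-0.0371
  √(A²+B²)=0.3128;  θ1 = -1.3405+1.6896 ≈ 0.3491
rotate P by −φ2: (0.1161, -0.1231, -0.3045)
  e−x'=0.0039;  (l²−L²−(e−x')²−y'²−z²)/2L = 0.0304
  γ=atan2(-0.3045,0.0039)=-1.5579;  ψ=arccos(0.0999)=1.4707;  θ2=γ+ψ≈-0.0872
arm 3 (φ=240.0°): x'=-0.1647, y'=-0.0390
  A cos θ + B sin θ = C:  0.2847·cos θ + -0.3045·sin θ = -0.2503
  √(A²+B²)=0.4169;  θ3 = -0.8190+2.2150 ≈ 1.3960

θ₁ = 0.3491, θ₂ = -0.0872, θ₃ = 1.3960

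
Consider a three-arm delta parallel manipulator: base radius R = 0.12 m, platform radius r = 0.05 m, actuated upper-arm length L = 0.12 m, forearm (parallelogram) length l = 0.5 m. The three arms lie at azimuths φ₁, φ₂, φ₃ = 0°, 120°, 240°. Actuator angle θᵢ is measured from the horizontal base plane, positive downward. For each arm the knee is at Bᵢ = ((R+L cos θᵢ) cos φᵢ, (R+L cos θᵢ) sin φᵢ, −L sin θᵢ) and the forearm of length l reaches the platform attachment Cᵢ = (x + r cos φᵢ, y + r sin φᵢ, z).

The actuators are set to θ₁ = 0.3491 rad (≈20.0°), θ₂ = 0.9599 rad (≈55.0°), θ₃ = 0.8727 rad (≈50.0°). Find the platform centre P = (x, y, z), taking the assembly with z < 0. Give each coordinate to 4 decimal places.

(0.1255, -0.0183, -0.5374)

φ1=0.0°: virtual centre (0.1828, 0.0000, -0.0410), radius l
centre 2 = (0.1388·cos120.0°, 0.1388·sin120.0°, -0.0983) = (-0.0694, 0.1202, -0.0983)
arm 3 at φ=240.0°: ρ3 = 0.1471;  centre 3 = (-0.0736, -0.1274, -0.0919)
subtract pairs → two planes through P
linear system: -0.5044x+0.2405y = -0.0062−-0.1145z; -0.5127x+-0.2548y = -0.0050−-0.1018z
det = 0.2518;  x = 0.0110+-0.2131z,  y = -0.0025+0.0293z
into |P−centre ₁|² = l²: 1.0463z² + 0.1551z + -0.2188 = 0;  Δ = 0.9398;  z = -0.5374 or 0.3891 → z<0 root = -0.5374
x = 0.1255, y = -0.0183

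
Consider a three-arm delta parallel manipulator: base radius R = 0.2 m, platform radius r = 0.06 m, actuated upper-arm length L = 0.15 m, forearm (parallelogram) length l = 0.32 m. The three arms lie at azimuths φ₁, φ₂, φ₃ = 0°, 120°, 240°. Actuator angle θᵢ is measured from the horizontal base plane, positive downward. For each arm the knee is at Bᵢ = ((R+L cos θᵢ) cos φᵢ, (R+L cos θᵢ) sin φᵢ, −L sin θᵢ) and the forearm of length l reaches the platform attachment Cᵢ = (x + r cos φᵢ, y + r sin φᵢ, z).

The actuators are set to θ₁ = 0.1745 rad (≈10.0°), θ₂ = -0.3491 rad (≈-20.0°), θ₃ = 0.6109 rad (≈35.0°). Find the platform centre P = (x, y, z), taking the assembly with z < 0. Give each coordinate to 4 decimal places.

arm 1 at φ=0.0°: ρ1 = 0.2877;  S1 = (0.2877, 0.0000, -0.0260)
φ2=120.0°: virtual centre (-0.1405, 0.2433, 0.0513), radius l
φ3=240.0°: virtual centre (-0.1314, -0.2277, -0.0860), radius l
subtract pairs → two planes through P
[-0.8564 0.4866 0.1547]·P = -0.0019;  [-0.8383 -0.4553 -0.1200]·P = -0.0070
det = 0.7979;  x = 0.0053+0.0151z,  y = 0.0055+-0.2913z
quadratic in z: (1.0851)z²+(0.0404)z+(-0.0219)=0, √Δ=0.3113 → z ∈ {-0.1620, 0.1248}; z = -0.1620 (taking z<0)
x = 0.0029, y = 0.0527

(0.0029, 0.0527, -0.1620)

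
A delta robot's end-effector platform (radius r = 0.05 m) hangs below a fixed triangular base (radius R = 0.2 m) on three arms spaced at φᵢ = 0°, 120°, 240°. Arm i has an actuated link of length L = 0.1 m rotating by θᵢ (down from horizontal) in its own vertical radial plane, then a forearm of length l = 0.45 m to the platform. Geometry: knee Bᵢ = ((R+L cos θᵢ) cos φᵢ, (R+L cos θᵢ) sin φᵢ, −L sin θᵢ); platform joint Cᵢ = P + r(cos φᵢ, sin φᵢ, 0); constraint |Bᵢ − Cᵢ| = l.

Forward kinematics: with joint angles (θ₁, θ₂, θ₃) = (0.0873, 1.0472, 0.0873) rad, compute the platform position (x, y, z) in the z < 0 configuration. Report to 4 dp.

(0.0598, -0.1036, -0.4034)

φ1=0.0°: virtual centre (0.2496, 0.0000, -0.0087), radius l
φ2=120.0°: virtual centre (-0.1000, 0.1732, -0.0866), radius l
φ3=240.0°: virtual centre (-0.1248, -0.2162, -0.0087), radius l
eliminate P² terms by subtracting sphere 1 from 2 and 3
linear system: -0.6992x+0.3464y = -0.0149−-0.1558z; -0.7489x+-0.4324y = 0.0000−0.0000z
det = 0.5617;  x = 0.0115+-0.1199z,  y = -0.0198+0.2077z
quadratic in z: (1.0575)z²+(0.0663)z+(-0.1453)=0, √Δ=0.7868 → z ∈ {-0.4034, 0.3407}; z = -0.4034 (taking z<0)
x = 0.0598, y = -0.1036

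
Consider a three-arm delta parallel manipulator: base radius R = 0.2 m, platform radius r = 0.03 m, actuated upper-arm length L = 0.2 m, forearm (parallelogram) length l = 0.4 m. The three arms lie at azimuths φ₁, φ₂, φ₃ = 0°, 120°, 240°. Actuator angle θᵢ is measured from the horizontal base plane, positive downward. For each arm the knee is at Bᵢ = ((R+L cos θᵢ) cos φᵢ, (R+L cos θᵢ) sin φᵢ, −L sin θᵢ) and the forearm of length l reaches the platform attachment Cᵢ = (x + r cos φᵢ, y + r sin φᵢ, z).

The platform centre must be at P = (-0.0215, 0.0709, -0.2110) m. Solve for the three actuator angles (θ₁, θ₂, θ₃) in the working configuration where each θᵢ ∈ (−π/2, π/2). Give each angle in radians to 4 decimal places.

arm 1 (φ=0.0°): x'=-0.0215, y'=0.0709
  A cos θ + B sin θ = C:  0.1915·cos θ + -0.2110·sin θ = 0.0844
  θ1 = atan2(B,A) + arccos(C/0.2849) = 0.4361
rotate P by −φ2: (0.0722, -0.0168, -0.2110)
  A cos θ + B sin θ = C:  0.0978·cos θ + -0.2110·sin θ = 0.1641
  θ2 = atan2(B,A) + arccos(C/0.2326) = -0.3487
φ3=240.0° → target in arm frame (-0.0507, -0.0541)
  e−x'=0.2207;  (l²−L²−(e−x')²−y'²−z²)/2L = 0.0597
  γ=atan2(-0.2110,0.2207)=-0.7630;  ψ=arccos(0.1955)=1.3741;  θ3=γ+ψ≈0.6110

θ₁ = 0.4361, θ₂ = -0.3487, θ₃ = 0.6110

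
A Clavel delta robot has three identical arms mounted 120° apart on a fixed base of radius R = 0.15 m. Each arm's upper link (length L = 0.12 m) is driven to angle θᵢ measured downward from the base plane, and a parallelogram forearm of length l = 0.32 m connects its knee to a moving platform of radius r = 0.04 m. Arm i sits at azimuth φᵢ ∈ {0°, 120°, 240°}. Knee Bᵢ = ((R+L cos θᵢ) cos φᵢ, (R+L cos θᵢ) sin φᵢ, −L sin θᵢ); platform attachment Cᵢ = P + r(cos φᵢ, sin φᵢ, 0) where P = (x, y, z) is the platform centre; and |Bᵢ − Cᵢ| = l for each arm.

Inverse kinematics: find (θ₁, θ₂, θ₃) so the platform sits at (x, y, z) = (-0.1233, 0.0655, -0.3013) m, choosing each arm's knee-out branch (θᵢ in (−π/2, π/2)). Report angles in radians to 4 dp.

θ₁ = 1.3964, θ₂ = 0.0877, θ₃ = 0.7853

arm 1 (φ=0.0°): x'=-0.1233, y'=0.0655
  A cos θ + B sin θ = C:  0.2333·cos θ + -0.3013·sin θ = -0.2563
  γ=atan2(-0.3013,0.2333)=-0.9119;  ψ=arccos(-0.6725)=2.3083;  θ1=γ+ψ≈1.3964
arm 2 (φ=120.0°): x'=0.1184, y'=0.0740
  A=-0.0084, B=-0.3013, C=(l²−L²−A²−y'²−z²)/(2L)=-0.0347
  γ=atan2(-0.3013,-0.0084)=-1.5986;  ψ=arccos(-0.1152)=1.6862;  θ2=γ+ψ≈0.0877
rotate P by −φ3: (0.0049, -0.1395, -0.3013)
  A=0.1051, B=-0.3013, C=(l²−L²−A²−y'²−z²)/(2L)=-0.1387
  √(A²+B²)=0.3191;  θ3 = -1.2352+2.0205 ≈ 0.7853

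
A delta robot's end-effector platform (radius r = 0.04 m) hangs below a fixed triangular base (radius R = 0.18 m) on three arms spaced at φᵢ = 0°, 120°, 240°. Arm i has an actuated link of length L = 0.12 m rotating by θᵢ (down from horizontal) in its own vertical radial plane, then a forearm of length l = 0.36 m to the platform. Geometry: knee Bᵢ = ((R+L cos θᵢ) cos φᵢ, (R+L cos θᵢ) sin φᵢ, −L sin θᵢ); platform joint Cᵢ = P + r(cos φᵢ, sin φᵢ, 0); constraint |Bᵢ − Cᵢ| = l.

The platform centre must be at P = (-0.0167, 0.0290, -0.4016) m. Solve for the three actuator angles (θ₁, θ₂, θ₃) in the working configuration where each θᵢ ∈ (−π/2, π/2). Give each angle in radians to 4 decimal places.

φ1=0.0° → target in arm frame (-0.0167, 0.0290)
  A cos θ + B sin θ = C:  0.1567·cos θ + -0.4016·sin θ = -0.2978
  √(A²+B²)=0.4311;  θ1 = -1.1988+2.3335 ≈ 1.1347
φ2=120.0° → target in arm frame (0.0335, 0.0000)
  e−x'=0.1065;  (l²−L²−(e−x')²−y'²−z²)/2L = -0.2393
  θ2 = atan2(B,A) + arccos(C/0.4155) = 0.8731
arm 3 (φ=240.0°): x'=-0.0168, y'=-0.0290
  A=0.1568, B=-0.4016, C=(l²−L²−A²−y'²−z²)/(2L)=-0.2979
  θ3 = atan2(B,A) + arccos(C/0.4311) = 1.1350

θ₁ = 1.1347, θ₂ = 0.8731, θ₃ = 1.1350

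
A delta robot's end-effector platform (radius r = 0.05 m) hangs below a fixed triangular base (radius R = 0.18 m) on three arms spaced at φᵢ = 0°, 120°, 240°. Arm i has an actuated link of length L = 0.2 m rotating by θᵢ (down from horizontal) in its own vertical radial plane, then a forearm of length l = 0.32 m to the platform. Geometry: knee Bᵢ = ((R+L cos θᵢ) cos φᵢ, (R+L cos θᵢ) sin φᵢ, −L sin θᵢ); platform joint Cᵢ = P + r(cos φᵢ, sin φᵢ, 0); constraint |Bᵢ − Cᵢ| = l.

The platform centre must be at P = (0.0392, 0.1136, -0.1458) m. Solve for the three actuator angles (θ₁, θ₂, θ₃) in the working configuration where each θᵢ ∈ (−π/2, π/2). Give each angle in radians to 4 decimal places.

θ₁ = 0.2617, θ₂ = -0.1742, θ₃ = 1.2217

arm 1 (φ=0.0°): x'=0.0392, y'=0.1136
  e−x'=0.0908;  (l²−L²−(e−x')²−y'²−z²)/2L = 0.0500
  √(A²+B²)=0.1718;  θ1 = -1.0138+1.2755 ≈ 0.2617
arm 2 (φ=120.0°): x'=0.0788, y'=-0.0907
  A cos θ + B sin θ = C:  0.0512·cos θ + -0.1458·sin θ = 0.0757
  γ=atan2(-0.1458,0.0512)=-1.2330;  ψ=arccos(0.4899)=1.0588;  θ2=γ+ψ≈-0.1742
arm 3 (φ=240.0°): x'=-0.1180, y'=-0.0229
  A cos θ + B sin θ = C:  0.2480·cos θ + -0.1458·sin θ = -0.0522
  √(A²+B²)=0.2877;  θ3 = -0.5315+1.7532 ≈ 1.2217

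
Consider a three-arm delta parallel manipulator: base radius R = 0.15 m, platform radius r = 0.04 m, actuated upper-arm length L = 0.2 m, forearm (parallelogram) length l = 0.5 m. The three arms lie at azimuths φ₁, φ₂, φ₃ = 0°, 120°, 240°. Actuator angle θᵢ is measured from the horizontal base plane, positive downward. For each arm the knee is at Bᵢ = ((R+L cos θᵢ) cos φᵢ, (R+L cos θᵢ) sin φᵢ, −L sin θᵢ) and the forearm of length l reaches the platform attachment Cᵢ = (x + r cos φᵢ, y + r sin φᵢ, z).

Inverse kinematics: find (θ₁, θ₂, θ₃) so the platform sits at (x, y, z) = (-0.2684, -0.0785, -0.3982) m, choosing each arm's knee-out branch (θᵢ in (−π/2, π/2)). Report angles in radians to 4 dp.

θ₁ = 1.2218, θ₂ = 0.2617, θ₃ = -0.2619

rotate P by −φ1: (-0.2684, -0.0785, -0.3982)
  A=0.3784, B=-0.3982, C=(l²−L²−A²−y'²−z²)/(2L)=-0.2448
  γ=atan2(-0.3982,0.3784)=-0.8109;  ψ=arccos(-0.4456)=2.0326;  θ1=γ+ψ≈1.2218
rotate P by −φ2: (0.0662, 0.2717, -0.3982)
  A=0.0438, B=-0.3982, C=(l²−L²−A²−y'²−z²)/(2L)=-0.0607
  θ2 = atan2(B,A) + arccos(C/0.4006) = 0.2617
arm 3 (φ=240.0°): x'=0.2022, y'=-0.1932
  A=-0.0922, B=-0.3982, C=(l²−L²−A²−y'²−z²)/(2L)=0.0140
  θ3 = atan2(B,A) + arccos(C/0.4087) = -0.2619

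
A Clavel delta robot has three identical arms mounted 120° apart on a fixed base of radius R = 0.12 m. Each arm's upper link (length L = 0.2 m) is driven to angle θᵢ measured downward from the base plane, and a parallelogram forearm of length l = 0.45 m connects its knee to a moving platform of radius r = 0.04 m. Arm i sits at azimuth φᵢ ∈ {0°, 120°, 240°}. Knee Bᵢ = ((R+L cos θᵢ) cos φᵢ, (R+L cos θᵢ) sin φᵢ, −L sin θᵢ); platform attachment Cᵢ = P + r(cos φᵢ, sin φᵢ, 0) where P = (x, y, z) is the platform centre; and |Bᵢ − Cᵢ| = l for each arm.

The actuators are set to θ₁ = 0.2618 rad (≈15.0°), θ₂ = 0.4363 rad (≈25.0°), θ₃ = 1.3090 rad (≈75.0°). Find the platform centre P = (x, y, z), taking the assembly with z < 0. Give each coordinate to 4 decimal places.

φ1=0.0°: virtual centre (0.2732, 0.0000, -0.0518), radius l
centre 2 = (0.2613·cos120.0°, 0.2613·sin120.0°, -0.0845) = (-0.1306, 0.2263, -0.0845)
φ3=240.0°: virtual centre (-0.0659, -0.1141, -0.1932), radius l
subtract pairs → two planes through P
[-0.8076 0.4525 -0.0655]·P = -0.0019;  [-0.6781 -0.2282 -0.2828]·P = -0.0226
Cramer: x(z) = 0.0217-0.2910z;  y(z) = 0.0346-0.3746z
into |P−centre ₁|² = l²: 1.2250z² + 0.2240z + -0.1354 = 0;  Δ = 0.7136;  z = -0.4362 or 0.2534 → z<0 root = -0.4362
x = 0.1487, y = 0.1980

(0.1487, 0.1980, -0.4362)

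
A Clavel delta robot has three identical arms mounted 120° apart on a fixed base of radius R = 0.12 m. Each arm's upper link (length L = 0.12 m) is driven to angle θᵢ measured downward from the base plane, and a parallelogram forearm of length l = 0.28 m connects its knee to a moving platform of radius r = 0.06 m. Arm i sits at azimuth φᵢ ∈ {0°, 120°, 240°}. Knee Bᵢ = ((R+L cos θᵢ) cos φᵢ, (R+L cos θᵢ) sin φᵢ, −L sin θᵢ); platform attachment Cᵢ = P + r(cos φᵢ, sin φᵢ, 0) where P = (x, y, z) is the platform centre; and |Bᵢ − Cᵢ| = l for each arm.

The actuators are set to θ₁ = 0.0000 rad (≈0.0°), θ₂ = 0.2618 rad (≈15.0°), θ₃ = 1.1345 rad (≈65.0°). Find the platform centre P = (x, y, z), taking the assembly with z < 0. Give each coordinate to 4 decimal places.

(0.0880, 0.1035, -0.2433)

centre 1 = (0.1800·cos0.0°, 0.1800·sin0.0°, 0.0000) = (0.1800, 0.0000, 0.0000)
arm 2 at φ=120.0°: (R−r)+L cos θ2 = 0.1759;  centre 2 = (-0.0880, 0.1523, -0.0311)
centre 3 = (0.1107·cos240.0°, 0.1107·sin240.0°, -0.1088) = (-0.0554, -0.0959, -0.1088)
|centre ₂|²−|centre ₁|² = -0.0005;  |centre ₃|²−|centre ₁|² = -0.0083
[-0.5359 0.3047 -0.0621]·P = -0.0005;  [-0.4707 -0.1918 -0.2175]·P = -0.0083
det = 0.2462;  x = 0.0107+-0.3176z,  y = 0.0172+-0.3547z
into |P−centre ₁|² = l²: 1.2267z² + 0.0954z + -0.0494 = 0;  Δ = 0.2517;  z = -0.2433 or 0.1656 → z<0 root = -0.2433
x = 0.0880, y = 0.1035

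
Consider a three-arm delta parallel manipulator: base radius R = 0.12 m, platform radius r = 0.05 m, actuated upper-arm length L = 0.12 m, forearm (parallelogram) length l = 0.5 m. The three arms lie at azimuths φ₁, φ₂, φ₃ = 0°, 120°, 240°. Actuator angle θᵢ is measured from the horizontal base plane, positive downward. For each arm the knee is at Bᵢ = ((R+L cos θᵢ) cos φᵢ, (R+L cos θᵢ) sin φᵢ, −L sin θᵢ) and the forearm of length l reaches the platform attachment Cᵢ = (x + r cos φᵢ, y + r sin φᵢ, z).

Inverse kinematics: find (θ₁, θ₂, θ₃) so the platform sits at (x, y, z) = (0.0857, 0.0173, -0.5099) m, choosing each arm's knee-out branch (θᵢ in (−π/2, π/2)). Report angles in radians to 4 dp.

θ₁ = 0.1744, θ₂ = 0.5236, θ₃ = 0.6107

φ1=0.0° → target in arm frame (0.0857, 0.0173)
  A cos θ + B sin θ = C:  -0.0157·cos θ + -0.5099·sin θ = -0.1039
  θ1 = atan2(B,A) + arccos(C/0.5101) = 0.1744
rotate P by −φ2: (-0.0279, -0.0829, -0.5099)
  A=0.0979, B=-0.5099, C=(l²−L²−A²−y'²−z²)/(2L)=-0.1702
  √(A²+B²)=0.5192;  θ2 = -1.3812+1.9047 ≈ 0.5236
rotate P by −φ3: (-0.0578, 0.0656, -0.5099)
  A cos θ + B sin θ = C:  0.1278·cos θ + -0.5099·sin θ = -0.1877
  θ3 = atan2(B,A) + arccos(C/0.5257) = 0.6107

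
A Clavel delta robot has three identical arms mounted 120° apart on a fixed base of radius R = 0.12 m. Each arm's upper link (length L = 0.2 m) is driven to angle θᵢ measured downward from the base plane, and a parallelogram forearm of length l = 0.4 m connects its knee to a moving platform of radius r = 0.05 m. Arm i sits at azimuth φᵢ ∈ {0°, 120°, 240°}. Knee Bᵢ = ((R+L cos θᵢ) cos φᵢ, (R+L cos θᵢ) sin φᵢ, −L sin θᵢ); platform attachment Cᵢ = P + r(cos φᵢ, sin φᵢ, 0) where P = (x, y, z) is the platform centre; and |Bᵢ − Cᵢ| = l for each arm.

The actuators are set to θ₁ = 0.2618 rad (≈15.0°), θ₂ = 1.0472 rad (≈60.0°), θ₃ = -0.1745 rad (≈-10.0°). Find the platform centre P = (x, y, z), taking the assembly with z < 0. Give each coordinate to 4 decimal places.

(0.0461, -0.2004, -0.3214)

arm 1 at φ=0.0°: ρ1 = 0.2632;  centre 1 = (0.2632, 0.0000, -0.0518)
φ2=120.0°: virtual centre (-0.0850, 0.1472, -0.1732), radius l
arm 3 at φ=240.0°: ρ3 = 0.2670;  centre 3 = (-0.1335, -0.2312, 0.0347)
subtract pairs → two planes through P
plane₁₂: -0.6964x+0.2944y+-0.2429z = -0.0130
det = 0.5556;  x = 0.0106+-0.1105z,  y = -0.0193+0.5636z
into |P−centre ₁|² = l²: 1.3299z² + 0.1376z + -0.0931 = 0;  Δ = 0.5144;  z = -0.3214 or 0.2179 → z<0 root = -0.3214
x = 0.0461, y = -0.2004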